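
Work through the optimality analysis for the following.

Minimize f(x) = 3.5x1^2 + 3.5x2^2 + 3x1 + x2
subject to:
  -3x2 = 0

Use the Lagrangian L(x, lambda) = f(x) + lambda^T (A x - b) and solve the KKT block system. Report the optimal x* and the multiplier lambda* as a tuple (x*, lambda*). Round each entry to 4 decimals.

Form the Lagrangian:
  L(x, lambda) = (1/2) x^T Q x + c^T x + lambda^T (A x - b)
Stationarity (grad_x L = 0): Q x + c + A^T lambda = 0.
Primal feasibility: A x = b.

This gives the KKT block system:
  [ Q   A^T ] [ x     ]   [-c ]
  [ A    0  ] [ lambda ] = [ b ]

Solving the linear system:
  x*      = (-0.4286, 0)
  lambda* = (0.3333)
  f(x*)   = -0.6429

x* = (-0.4286, 0), lambda* = (0.3333)


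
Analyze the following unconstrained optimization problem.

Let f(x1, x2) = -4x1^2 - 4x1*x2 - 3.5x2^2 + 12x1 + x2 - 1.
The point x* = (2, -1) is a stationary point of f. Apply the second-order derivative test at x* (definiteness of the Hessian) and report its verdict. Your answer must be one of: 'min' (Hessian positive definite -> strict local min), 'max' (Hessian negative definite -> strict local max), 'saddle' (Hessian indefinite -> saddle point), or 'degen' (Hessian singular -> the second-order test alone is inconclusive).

Compute the Hessian H = grad^2 f:
  H = [[-8, -4], [-4, -7]]
Verify stationarity: grad f(x*) = H x* + g = (0, 0).
Eigenvalues of H: -11.5311, -3.4689.
Both eigenvalues < 0, so H is negative definite -> x* is a strict local max.

max


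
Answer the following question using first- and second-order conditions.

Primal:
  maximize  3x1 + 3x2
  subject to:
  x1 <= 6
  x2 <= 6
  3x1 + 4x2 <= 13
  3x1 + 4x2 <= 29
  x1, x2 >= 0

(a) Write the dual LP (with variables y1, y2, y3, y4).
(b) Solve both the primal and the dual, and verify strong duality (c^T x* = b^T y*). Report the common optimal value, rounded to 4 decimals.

The standard primal-dual pair for 'max c^T x s.t. A x <= b, x >= 0' is:
  Dual:  min b^T y  s.t.  A^T y >= c,  y >= 0.

So the dual LP is:
  minimize  6y1 + 6y2 + 13y3 + 29y4
  subject to:
    y1 + 3y3 + 3y4 >= 3
    y2 + 4y3 + 4y4 >= 3
    y1, y2, y3, y4 >= 0

Solving the primal: x* = (4.3333, 0).
  primal value c^T x* = 13.
Solving the dual: y* = (0, 0, 1, 0).
  dual value b^T y* = 13.
Strong duality: c^T x* = b^T y*. Confirmed.

13


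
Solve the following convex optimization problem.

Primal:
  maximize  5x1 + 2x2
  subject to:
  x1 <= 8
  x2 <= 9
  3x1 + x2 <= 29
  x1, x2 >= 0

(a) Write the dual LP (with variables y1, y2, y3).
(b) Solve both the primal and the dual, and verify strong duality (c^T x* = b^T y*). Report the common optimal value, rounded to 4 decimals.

The standard primal-dual pair for 'max c^T x s.t. A x <= b, x >= 0' is:
  Dual:  min b^T y  s.t.  A^T y >= c,  y >= 0.

So the dual LP is:
  minimize  8y1 + 9y2 + 29y3
  subject to:
    y1 + 3y3 >= 5
    y2 + y3 >= 2
    y1, y2, y3 >= 0

Solving the primal: x* = (6.6667, 9).
  primal value c^T x* = 51.3333.
Solving the dual: y* = (0, 0.3333, 1.6667).
  dual value b^T y* = 51.3333.
Strong duality: c^T x* = b^T y*. Confirmed.

51.3333


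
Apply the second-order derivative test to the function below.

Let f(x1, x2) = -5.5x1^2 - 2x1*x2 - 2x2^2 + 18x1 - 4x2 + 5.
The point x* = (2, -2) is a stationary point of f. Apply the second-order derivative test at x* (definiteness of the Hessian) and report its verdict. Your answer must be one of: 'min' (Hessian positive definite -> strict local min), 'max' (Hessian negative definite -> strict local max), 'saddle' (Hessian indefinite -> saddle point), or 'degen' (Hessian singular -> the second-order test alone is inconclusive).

Compute the Hessian H = grad^2 f:
  H = [[-11, -2], [-2, -4]]
Verify stationarity: grad f(x*) = H x* + g = (0, 0).
Eigenvalues of H: -11.5311, -3.4689.
Both eigenvalues < 0, so H is negative definite -> x* is a strict local max.

max


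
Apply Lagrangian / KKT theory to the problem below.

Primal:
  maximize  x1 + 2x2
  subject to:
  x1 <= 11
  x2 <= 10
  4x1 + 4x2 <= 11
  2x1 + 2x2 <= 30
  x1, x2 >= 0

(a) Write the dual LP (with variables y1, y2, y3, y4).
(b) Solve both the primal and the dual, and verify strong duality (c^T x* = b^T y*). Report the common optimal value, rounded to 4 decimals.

The standard primal-dual pair for 'max c^T x s.t. A x <= b, x >= 0' is:
  Dual:  min b^T y  s.t.  A^T y >= c,  y >= 0.

So the dual LP is:
  minimize  11y1 + 10y2 + 11y3 + 30y4
  subject to:
    y1 + 4y3 + 2y4 >= 1
    y2 + 4y3 + 2y4 >= 2
    y1, y2, y3, y4 >= 0

Solving the primal: x* = (0, 2.75).
  primal value c^T x* = 5.5.
Solving the dual: y* = (0, 0, 0.5, 0).
  dual value b^T y* = 5.5.
Strong duality: c^T x* = b^T y*. Confirmed.

5.5


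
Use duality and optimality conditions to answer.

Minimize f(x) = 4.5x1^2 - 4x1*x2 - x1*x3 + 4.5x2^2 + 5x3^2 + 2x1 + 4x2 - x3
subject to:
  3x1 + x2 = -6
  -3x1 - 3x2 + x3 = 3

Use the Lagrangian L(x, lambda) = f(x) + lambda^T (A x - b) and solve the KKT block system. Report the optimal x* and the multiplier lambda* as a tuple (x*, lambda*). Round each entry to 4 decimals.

Form the Lagrangian:
  L(x, lambda) = (1/2) x^T Q x + c^T x + lambda^T (A x - b)
Stationarity (grad_x L = 0): Q x + c + A^T lambda = 0.
Primal feasibility: A x = b.

This gives the KKT block system:
  [ Q   A^T ] [ x     ]   [-c ]
  [ A    0  ] [ lambda ] = [ b ]

Solving the linear system:
  x*      = (-2.2572, 0.7716, -1.4568)
  lambda* = (19.9588, 13.3107)
  f(x*)   = 39.9249

x* = (-2.2572, 0.7716, -1.4568), lambda* = (19.9588, 13.3107)


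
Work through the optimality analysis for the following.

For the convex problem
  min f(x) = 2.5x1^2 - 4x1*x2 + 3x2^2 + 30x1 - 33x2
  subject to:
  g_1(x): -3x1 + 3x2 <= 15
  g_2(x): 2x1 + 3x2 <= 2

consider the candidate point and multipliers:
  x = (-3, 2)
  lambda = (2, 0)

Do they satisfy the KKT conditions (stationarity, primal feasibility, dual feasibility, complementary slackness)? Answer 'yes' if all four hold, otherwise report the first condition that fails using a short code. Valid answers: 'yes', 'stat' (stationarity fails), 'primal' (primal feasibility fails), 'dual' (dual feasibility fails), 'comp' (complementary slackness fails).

Gradient of f: grad f(x) = Q x + c = (7, -9)
Constraint values g_i(x) = a_i^T x - b_i:
  g_1((-3, 2)) = 0
  g_2((-3, 2)) = -2
Stationarity residual: grad f(x) + sum_i lambda_i a_i = (1, -3)
  -> stationarity FAILS
Primal feasibility (all g_i <= 0): OK
Dual feasibility (all lambda_i >= 0): OK
Complementary slackness (lambda_i * g_i(x) = 0 for all i): OK

Verdict: the first failing condition is stationarity -> stat.

stat


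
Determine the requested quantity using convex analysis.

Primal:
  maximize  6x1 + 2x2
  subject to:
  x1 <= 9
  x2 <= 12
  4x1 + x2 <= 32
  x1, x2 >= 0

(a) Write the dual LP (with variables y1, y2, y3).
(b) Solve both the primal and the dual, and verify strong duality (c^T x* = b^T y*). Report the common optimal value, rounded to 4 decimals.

The standard primal-dual pair for 'max c^T x s.t. A x <= b, x >= 0' is:
  Dual:  min b^T y  s.t.  A^T y >= c,  y >= 0.

So the dual LP is:
  minimize  9y1 + 12y2 + 32y3
  subject to:
    y1 + 4y3 >= 6
    y2 + y3 >= 2
    y1, y2, y3 >= 0

Solving the primal: x* = (5, 12).
  primal value c^T x* = 54.
Solving the dual: y* = (0, 0.5, 1.5).
  dual value b^T y* = 54.
Strong duality: c^T x* = b^T y*. Confirmed.

54


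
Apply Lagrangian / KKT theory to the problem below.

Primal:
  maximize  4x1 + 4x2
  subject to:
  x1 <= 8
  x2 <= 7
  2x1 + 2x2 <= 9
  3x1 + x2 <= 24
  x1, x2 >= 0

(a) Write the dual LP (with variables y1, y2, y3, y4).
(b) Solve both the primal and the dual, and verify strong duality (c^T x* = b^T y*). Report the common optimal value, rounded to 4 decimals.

The standard primal-dual pair for 'max c^T x s.t. A x <= b, x >= 0' is:
  Dual:  min b^T y  s.t.  A^T y >= c,  y >= 0.

So the dual LP is:
  minimize  8y1 + 7y2 + 9y3 + 24y4
  subject to:
    y1 + 2y3 + 3y4 >= 4
    y2 + 2y3 + y4 >= 4
    y1, y2, y3, y4 >= 0

Solving the primal: x* = (4.5, 0).
  primal value c^T x* = 18.
Solving the dual: y* = (0, 0, 2, 0).
  dual value b^T y* = 18.
Strong duality: c^T x* = b^T y*. Confirmed.

18


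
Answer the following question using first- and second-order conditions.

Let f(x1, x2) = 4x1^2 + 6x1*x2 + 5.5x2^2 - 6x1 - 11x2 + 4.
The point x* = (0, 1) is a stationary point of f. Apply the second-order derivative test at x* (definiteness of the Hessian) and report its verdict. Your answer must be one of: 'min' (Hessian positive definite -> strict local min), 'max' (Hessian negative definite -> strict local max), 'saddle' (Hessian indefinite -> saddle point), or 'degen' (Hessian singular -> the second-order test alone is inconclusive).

Compute the Hessian H = grad^2 f:
  H = [[8, 6], [6, 11]]
Verify stationarity: grad f(x*) = H x* + g = (0, 0).
Eigenvalues of H: 3.3153, 15.6847.
Both eigenvalues > 0, so H is positive definite -> x* is a strict local min.

min


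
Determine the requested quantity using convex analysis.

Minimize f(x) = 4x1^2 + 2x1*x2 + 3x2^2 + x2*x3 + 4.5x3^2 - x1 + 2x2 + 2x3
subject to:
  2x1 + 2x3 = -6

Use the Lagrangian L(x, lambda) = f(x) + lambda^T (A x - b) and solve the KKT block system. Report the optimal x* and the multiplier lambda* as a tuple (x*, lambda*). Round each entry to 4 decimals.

Form the Lagrangian:
  L(x, lambda) = (1/2) x^T Q x + c^T x + lambda^T (A x - b)
Stationarity (grad_x L = 0): Q x + c + A^T lambda = 0.
Primal feasibility: A x = b.

This gives the KKT block system:
  [ Q   A^T ] [ x     ]   [-c ]
  [ A    0  ] [ lambda ] = [ b ]

Solving the linear system:
  x*      = (-1.4356, 0.4059, -1.5644)
  lambda* = (5.8366)
  f(x*)   = 17.0693

x* = (-1.4356, 0.4059, -1.5644), lambda* = (5.8366)


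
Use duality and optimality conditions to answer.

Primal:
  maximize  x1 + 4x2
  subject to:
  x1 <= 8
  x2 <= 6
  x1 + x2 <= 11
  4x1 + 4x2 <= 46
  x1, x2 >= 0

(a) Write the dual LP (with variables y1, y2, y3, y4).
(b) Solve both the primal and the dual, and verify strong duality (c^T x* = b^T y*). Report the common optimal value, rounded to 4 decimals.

The standard primal-dual pair for 'max c^T x s.t. A x <= b, x >= 0' is:
  Dual:  min b^T y  s.t.  A^T y >= c,  y >= 0.

So the dual LP is:
  minimize  8y1 + 6y2 + 11y3 + 46y4
  subject to:
    y1 + y3 + 4y4 >= 1
    y2 + y3 + 4y4 >= 4
    y1, y2, y3, y4 >= 0

Solving the primal: x* = (5, 6).
  primal value c^T x* = 29.
Solving the dual: y* = (0, 3, 1, 0).
  dual value b^T y* = 29.
Strong duality: c^T x* = b^T y*. Confirmed.

29


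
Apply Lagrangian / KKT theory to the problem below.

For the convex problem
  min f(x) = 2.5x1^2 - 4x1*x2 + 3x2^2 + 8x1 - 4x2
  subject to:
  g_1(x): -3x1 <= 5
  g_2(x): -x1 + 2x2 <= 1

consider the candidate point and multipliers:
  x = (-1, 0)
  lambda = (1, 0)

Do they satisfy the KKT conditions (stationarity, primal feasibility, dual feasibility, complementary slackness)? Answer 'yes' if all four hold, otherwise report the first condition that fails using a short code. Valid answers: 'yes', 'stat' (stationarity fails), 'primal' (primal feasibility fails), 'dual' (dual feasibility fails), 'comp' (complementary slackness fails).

Gradient of f: grad f(x) = Q x + c = (3, 0)
Constraint values g_i(x) = a_i^T x - b_i:
  g_1((-1, 0)) = -2
  g_2((-1, 0)) = 0
Stationarity residual: grad f(x) + sum_i lambda_i a_i = (0, 0)
  -> stationarity OK
Primal feasibility (all g_i <= 0): OK
Dual feasibility (all lambda_i >= 0): OK
Complementary slackness (lambda_i * g_i(x) = 0 for all i): FAILS

Verdict: the first failing condition is complementary_slackness -> comp.

comp


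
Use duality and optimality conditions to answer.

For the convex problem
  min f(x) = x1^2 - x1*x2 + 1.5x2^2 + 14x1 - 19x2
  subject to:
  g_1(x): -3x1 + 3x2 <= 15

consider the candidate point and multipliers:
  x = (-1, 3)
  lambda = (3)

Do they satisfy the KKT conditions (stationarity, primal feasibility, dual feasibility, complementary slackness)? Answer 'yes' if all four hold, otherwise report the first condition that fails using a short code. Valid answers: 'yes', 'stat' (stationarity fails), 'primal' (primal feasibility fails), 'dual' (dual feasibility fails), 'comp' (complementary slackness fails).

Gradient of f: grad f(x) = Q x + c = (9, -9)
Constraint values g_i(x) = a_i^T x - b_i:
  g_1((-1, 3)) = -3
Stationarity residual: grad f(x) + sum_i lambda_i a_i = (0, 0)
  -> stationarity OK
Primal feasibility (all g_i <= 0): OK
Dual feasibility (all lambda_i >= 0): OK
Complementary slackness (lambda_i * g_i(x) = 0 for all i): FAILS

Verdict: the first failing condition is complementary_slackness -> comp.

comp


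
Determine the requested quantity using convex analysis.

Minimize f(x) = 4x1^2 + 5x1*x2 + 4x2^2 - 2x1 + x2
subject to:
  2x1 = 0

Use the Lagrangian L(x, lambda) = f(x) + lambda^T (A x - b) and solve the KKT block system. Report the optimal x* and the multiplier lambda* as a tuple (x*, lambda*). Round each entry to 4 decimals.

Form the Lagrangian:
  L(x, lambda) = (1/2) x^T Q x + c^T x + lambda^T (A x - b)
Stationarity (grad_x L = 0): Q x + c + A^T lambda = 0.
Primal feasibility: A x = b.

This gives the KKT block system:
  [ Q   A^T ] [ x     ]   [-c ]
  [ A    0  ] [ lambda ] = [ b ]

Solving the linear system:
  x*      = (0, -0.125)
  lambda* = (1.3125)
  f(x*)   = -0.0625

x* = (0, -0.125), lambda* = (1.3125)


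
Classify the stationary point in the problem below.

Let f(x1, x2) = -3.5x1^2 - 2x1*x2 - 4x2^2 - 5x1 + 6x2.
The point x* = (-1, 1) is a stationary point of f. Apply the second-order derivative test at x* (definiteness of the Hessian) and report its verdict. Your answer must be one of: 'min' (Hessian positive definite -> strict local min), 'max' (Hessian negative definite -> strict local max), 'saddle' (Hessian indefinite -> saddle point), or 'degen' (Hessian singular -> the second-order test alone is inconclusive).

Compute the Hessian H = grad^2 f:
  H = [[-7, -2], [-2, -8]]
Verify stationarity: grad f(x*) = H x* + g = (0, 0).
Eigenvalues of H: -9.5616, -5.4384.
Both eigenvalues < 0, so H is negative definite -> x* is a strict local max.

max


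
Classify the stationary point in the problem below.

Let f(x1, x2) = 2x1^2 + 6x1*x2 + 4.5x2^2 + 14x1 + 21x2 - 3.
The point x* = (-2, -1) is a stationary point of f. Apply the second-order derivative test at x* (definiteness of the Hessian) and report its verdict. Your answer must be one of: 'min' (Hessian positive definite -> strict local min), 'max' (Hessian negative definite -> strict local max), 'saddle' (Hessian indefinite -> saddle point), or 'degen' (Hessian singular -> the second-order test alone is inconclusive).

Compute the Hessian H = grad^2 f:
  H = [[4, 6], [6, 9]]
Verify stationarity: grad f(x*) = H x* + g = (0, 0).
Eigenvalues of H: 0, 13.
H has a zero eigenvalue (singular; positive semidefinite but not definite), so H is neither positive definite, negative definite, nor indefinite. The second-order test alone is inconclusive -> degen.
(Indeed, f is constant along the null direction of H through x*, so x* is not a strict local extremum.)

degen


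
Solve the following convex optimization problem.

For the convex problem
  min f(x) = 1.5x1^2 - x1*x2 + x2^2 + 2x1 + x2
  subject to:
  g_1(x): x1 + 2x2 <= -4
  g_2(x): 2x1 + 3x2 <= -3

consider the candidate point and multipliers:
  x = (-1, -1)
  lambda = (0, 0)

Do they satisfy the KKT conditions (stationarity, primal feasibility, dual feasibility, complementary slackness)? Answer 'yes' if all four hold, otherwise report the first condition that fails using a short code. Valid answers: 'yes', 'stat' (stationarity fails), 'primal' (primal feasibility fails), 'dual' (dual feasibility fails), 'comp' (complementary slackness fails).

Gradient of f: grad f(x) = Q x + c = (0, 0)
Constraint values g_i(x) = a_i^T x - b_i:
  g_1((-1, -1)) = 1
  g_2((-1, -1)) = -2
Stationarity residual: grad f(x) + sum_i lambda_i a_i = (0, 0)
  -> stationarity OK
Primal feasibility (all g_i <= 0): FAILS
Dual feasibility (all lambda_i >= 0): OK
Complementary slackness (lambda_i * g_i(x) = 0 for all i): OK

Verdict: the first failing condition is primal_feasibility -> primal.

primal


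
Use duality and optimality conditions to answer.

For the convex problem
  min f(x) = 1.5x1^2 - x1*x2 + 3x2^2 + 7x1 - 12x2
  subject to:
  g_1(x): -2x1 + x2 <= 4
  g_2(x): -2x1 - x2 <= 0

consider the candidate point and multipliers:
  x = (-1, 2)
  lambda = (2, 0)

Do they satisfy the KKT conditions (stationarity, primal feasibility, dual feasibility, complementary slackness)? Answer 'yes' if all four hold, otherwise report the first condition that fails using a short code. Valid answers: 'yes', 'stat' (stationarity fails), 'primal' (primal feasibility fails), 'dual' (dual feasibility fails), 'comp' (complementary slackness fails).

Gradient of f: grad f(x) = Q x + c = (2, 1)
Constraint values g_i(x) = a_i^T x - b_i:
  g_1((-1, 2)) = 0
  g_2((-1, 2)) = 0
Stationarity residual: grad f(x) + sum_i lambda_i a_i = (-2, 3)
  -> stationarity FAILS
Primal feasibility (all g_i <= 0): OK
Dual feasibility (all lambda_i >= 0): OK
Complementary slackness (lambda_i * g_i(x) = 0 for all i): OK

Verdict: the first failing condition is stationarity -> stat.

stat


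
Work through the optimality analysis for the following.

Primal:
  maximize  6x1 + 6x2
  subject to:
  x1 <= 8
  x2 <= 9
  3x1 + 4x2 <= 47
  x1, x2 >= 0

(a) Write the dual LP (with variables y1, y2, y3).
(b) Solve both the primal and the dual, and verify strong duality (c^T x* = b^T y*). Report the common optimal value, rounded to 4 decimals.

The standard primal-dual pair for 'max c^T x s.t. A x <= b, x >= 0' is:
  Dual:  min b^T y  s.t.  A^T y >= c,  y >= 0.

So the dual LP is:
  minimize  8y1 + 9y2 + 47y3
  subject to:
    y1 + 3y3 >= 6
    y2 + 4y3 >= 6
    y1, y2, y3 >= 0

Solving the primal: x* = (8, 5.75).
  primal value c^T x* = 82.5.
Solving the dual: y* = (1.5, 0, 1.5).
  dual value b^T y* = 82.5.
Strong duality: c^T x* = b^T y*. Confirmed.

82.5


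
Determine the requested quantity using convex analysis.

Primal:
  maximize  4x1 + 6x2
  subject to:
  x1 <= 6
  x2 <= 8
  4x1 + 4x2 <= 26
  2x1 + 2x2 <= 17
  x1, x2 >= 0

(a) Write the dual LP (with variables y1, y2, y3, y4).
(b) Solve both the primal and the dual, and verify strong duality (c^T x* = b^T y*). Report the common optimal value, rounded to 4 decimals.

The standard primal-dual pair for 'max c^T x s.t. A x <= b, x >= 0' is:
  Dual:  min b^T y  s.t.  A^T y >= c,  y >= 0.

So the dual LP is:
  minimize  6y1 + 8y2 + 26y3 + 17y4
  subject to:
    y1 + 4y3 + 2y4 >= 4
    y2 + 4y3 + 2y4 >= 6
    y1, y2, y3, y4 >= 0

Solving the primal: x* = (0, 6.5).
  primal value c^T x* = 39.
Solving the dual: y* = (0, 0, 1.5, 0).
  dual value b^T y* = 39.
Strong duality: c^T x* = b^T y*. Confirmed.

39


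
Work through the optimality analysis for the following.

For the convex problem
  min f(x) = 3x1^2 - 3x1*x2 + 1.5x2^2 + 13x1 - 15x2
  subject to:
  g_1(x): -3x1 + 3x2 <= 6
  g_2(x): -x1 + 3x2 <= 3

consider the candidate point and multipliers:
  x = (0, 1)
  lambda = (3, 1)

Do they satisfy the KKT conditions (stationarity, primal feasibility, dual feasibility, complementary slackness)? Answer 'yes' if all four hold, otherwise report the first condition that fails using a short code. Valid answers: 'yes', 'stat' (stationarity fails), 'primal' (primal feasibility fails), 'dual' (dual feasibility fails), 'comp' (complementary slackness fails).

Gradient of f: grad f(x) = Q x + c = (10, -12)
Constraint values g_i(x) = a_i^T x - b_i:
  g_1((0, 1)) = -3
  g_2((0, 1)) = 0
Stationarity residual: grad f(x) + sum_i lambda_i a_i = (0, 0)
  -> stationarity OK
Primal feasibility (all g_i <= 0): OK
Dual feasibility (all lambda_i >= 0): OK
Complementary slackness (lambda_i * g_i(x) = 0 for all i): FAILS

Verdict: the first failing condition is complementary_slackness -> comp.

comp


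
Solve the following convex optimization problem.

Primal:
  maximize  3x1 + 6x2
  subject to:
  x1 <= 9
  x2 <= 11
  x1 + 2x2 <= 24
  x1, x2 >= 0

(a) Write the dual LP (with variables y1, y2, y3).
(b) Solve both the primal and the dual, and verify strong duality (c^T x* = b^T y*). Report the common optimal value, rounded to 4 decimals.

The standard primal-dual pair for 'max c^T x s.t. A x <= b, x >= 0' is:
  Dual:  min b^T y  s.t.  A^T y >= c,  y >= 0.

So the dual LP is:
  minimize  9y1 + 11y2 + 24y3
  subject to:
    y1 + y3 >= 3
    y2 + 2y3 >= 6
    y1, y2, y3 >= 0

Solving the primal: x* = (2, 11).
  primal value c^T x* = 72.
Solving the dual: y* = (0, 0, 3).
  dual value b^T y* = 72.
Strong duality: c^T x* = b^T y*. Confirmed.

72


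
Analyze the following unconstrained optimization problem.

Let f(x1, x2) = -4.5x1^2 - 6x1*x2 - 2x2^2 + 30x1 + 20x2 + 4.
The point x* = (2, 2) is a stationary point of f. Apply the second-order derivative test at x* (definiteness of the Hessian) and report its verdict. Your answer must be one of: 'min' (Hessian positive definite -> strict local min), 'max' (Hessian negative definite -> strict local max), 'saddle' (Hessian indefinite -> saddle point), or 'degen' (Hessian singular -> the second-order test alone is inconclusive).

Compute the Hessian H = grad^2 f:
  H = [[-9, -6], [-6, -4]]
Verify stationarity: grad f(x*) = H x* + g = (0, 0).
Eigenvalues of H: -13, 0.
H has a zero eigenvalue (singular; negative semidefinite but not definite), so H is neither positive definite, negative definite, nor indefinite. The second-order test alone is inconclusive -> degen.
(Indeed, f is constant along the null direction of H through x*, so x* is not a strict local extremum.)

degen


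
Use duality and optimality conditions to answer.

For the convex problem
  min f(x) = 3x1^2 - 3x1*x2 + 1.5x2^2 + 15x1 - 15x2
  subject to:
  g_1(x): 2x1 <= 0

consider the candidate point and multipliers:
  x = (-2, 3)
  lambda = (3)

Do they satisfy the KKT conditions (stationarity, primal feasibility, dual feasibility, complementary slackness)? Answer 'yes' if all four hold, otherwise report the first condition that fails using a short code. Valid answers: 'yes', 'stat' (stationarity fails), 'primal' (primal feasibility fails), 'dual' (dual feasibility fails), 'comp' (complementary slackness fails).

Gradient of f: grad f(x) = Q x + c = (-6, 0)
Constraint values g_i(x) = a_i^T x - b_i:
  g_1((-2, 3)) = -4
Stationarity residual: grad f(x) + sum_i lambda_i a_i = (0, 0)
  -> stationarity OK
Primal feasibility (all g_i <= 0): OK
Dual feasibility (all lambda_i >= 0): OK
Complementary slackness (lambda_i * g_i(x) = 0 for all i): FAILS

Verdict: the first failing condition is complementary_slackness -> comp.

comp


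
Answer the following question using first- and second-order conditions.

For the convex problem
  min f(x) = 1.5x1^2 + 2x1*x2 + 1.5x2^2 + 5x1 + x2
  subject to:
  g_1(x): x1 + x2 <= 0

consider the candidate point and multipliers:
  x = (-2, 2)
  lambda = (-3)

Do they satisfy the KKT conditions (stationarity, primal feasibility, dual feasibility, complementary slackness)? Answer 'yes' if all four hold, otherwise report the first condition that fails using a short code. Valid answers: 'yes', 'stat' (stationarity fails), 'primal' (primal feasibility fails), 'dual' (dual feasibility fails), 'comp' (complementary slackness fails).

Gradient of f: grad f(x) = Q x + c = (3, 3)
Constraint values g_i(x) = a_i^T x - b_i:
  g_1((-2, 2)) = 0
Stationarity residual: grad f(x) + sum_i lambda_i a_i = (0, 0)
  -> stationarity OK
Primal feasibility (all g_i <= 0): OK
Dual feasibility (all lambda_i >= 0): FAILS
Complementary slackness (lambda_i * g_i(x) = 0 for all i): OK

Verdict: the first failing condition is dual_feasibility -> dual.

dual


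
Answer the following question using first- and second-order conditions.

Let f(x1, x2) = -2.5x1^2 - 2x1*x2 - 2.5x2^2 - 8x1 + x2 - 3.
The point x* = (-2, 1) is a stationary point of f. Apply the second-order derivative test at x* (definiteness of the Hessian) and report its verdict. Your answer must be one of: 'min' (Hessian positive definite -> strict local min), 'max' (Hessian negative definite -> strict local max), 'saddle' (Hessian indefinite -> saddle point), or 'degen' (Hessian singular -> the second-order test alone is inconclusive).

Compute the Hessian H = grad^2 f:
  H = [[-5, -2], [-2, -5]]
Verify stationarity: grad f(x*) = H x* + g = (0, 0).
Eigenvalues of H: -7, -3.
Both eigenvalues < 0, so H is negative definite -> x* is a strict local max.

max


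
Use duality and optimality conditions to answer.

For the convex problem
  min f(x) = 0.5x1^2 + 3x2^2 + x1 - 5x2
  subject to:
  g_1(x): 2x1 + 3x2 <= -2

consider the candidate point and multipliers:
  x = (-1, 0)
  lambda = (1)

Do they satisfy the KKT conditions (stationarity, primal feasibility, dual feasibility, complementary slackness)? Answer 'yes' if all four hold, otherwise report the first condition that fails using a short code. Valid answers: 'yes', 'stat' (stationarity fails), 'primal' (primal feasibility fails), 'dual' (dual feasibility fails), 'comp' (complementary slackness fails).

Gradient of f: grad f(x) = Q x + c = (0, -5)
Constraint values g_i(x) = a_i^T x - b_i:
  g_1((-1, 0)) = 0
Stationarity residual: grad f(x) + sum_i lambda_i a_i = (2, -2)
  -> stationarity FAILS
Primal feasibility (all g_i <= 0): OK
Dual feasibility (all lambda_i >= 0): OK
Complementary slackness (lambda_i * g_i(x) = 0 for all i): OK

Verdict: the first failing condition is stationarity -> stat.

stat


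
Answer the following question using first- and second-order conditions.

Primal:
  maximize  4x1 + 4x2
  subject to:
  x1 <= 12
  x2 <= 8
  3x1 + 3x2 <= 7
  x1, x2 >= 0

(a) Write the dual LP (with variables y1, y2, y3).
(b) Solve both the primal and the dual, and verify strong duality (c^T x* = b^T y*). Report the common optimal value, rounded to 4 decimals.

The standard primal-dual pair for 'max c^T x s.t. A x <= b, x >= 0' is:
  Dual:  min b^T y  s.t.  A^T y >= c,  y >= 0.

So the dual LP is:
  minimize  12y1 + 8y2 + 7y3
  subject to:
    y1 + 3y3 >= 4
    y2 + 3y3 >= 4
    y1, y2, y3 >= 0

Solving the primal: x* = (2.3333, 0).
  primal value c^T x* = 9.3333.
Solving the dual: y* = (0, 0, 1.3333).
  dual value b^T y* = 9.3333.
Strong duality: c^T x* = b^T y*. Confirmed.

9.3333


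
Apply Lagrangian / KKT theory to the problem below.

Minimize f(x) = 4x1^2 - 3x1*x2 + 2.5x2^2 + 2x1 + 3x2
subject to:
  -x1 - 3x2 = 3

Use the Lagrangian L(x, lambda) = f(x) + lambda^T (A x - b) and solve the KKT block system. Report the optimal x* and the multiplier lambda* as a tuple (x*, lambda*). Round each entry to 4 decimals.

Form the Lagrangian:
  L(x, lambda) = (1/2) x^T Q x + c^T x + lambda^T (A x - b)
Stationarity (grad_x L = 0): Q x + c + A^T lambda = 0.
Primal feasibility: A x = b.

This gives the KKT block system:
  [ Q   A^T ] [ x     ]   [-c ]
  [ A    0  ] [ lambda ] = [ b ]

Solving the linear system:
  x*      = (-0.5368, -0.8211)
  lambda* = (0.1684)
  f(x*)   = -2.0211

x* = (-0.5368, -0.8211), lambda* = (0.1684)


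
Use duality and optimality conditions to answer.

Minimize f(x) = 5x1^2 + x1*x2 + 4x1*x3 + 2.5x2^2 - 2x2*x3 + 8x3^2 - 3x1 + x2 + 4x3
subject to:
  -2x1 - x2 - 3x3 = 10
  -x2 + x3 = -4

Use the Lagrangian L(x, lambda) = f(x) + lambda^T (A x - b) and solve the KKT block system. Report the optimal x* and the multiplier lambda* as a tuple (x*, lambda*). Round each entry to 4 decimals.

Form the Lagrangian:
  L(x, lambda) = (1/2) x^T Q x + c^T x + lambda^T (A x - b)
Stationarity (grad_x L = 0): Q x + c + A^T lambda = 0.
Primal feasibility: A x = b.

This gives the KKT block system:
  [ Q   A^T ] [ x     ]   [-c ]
  [ A    0  ] [ lambda ] = [ b ]

Solving the linear system:
  x*      = (-0.5135, 0.7568, -3.2432)
  lambda* = (-10.1757, 20.9324)
  f(x*)   = 87.4054

x* = (-0.5135, 0.7568, -3.2432), lambda* = (-10.1757, 20.9324)


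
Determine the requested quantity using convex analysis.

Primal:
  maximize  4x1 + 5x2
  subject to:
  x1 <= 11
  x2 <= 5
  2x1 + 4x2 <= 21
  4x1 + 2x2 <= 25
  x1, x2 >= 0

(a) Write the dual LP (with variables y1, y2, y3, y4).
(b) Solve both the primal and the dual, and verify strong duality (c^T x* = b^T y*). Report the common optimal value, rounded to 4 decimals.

The standard primal-dual pair for 'max c^T x s.t. A x <= b, x >= 0' is:
  Dual:  min b^T y  s.t.  A^T y >= c,  y >= 0.

So the dual LP is:
  minimize  11y1 + 5y2 + 21y3 + 25y4
  subject to:
    y1 + 2y3 + 4y4 >= 4
    y2 + 4y3 + 2y4 >= 5
    y1, y2, y3, y4 >= 0

Solving the primal: x* = (4.8333, 2.8333).
  primal value c^T x* = 33.5.
Solving the dual: y* = (0, 0, 1, 0.5).
  dual value b^T y* = 33.5.
Strong duality: c^T x* = b^T y*. Confirmed.

33.5


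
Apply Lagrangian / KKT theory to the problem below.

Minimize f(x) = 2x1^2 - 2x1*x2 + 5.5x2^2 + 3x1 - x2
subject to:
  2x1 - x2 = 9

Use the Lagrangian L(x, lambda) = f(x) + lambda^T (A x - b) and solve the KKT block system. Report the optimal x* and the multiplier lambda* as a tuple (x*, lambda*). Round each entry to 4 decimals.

Form the Lagrangian:
  L(x, lambda) = (1/2) x^T Q x + c^T x + lambda^T (A x - b)
Stationarity (grad_x L = 0): Q x + c + A^T lambda = 0.
Primal feasibility: A x = b.

This gives the KKT block system:
  [ Q   A^T ] [ x     ]   [-c ]
  [ A    0  ] [ lambda ] = [ b ]

Solving the linear system:
  x*      = (4.475, -0.05)
  lambda* = (-10.5)
  f(x*)   = 53.9875

x* = (4.475, -0.05), lambda* = (-10.5)


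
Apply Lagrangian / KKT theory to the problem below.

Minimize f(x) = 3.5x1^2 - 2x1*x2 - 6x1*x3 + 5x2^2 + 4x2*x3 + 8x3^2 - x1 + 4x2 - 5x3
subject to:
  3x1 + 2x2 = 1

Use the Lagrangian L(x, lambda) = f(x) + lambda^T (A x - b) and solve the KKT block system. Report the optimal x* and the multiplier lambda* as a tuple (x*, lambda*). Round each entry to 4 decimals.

Form the Lagrangian:
  L(x, lambda) = (1/2) x^T Q x + c^T x + lambda^T (A x - b)
Stationarity (grad_x L = 0): Q x + c + A^T lambda = 0.
Primal feasibility: A x = b.

This gives the KKT block system:
  [ Q   A^T ] [ x     ]   [-c ]
  [ A    0  ] [ lambda ] = [ b ]

Solving the linear system:
  x*      = (0.6698, -0.5047, 0.6899)
  lambda* = (-0.1863)
  f(x*)   = -2.9758

x* = (0.6698, -0.5047, 0.6899), lambda* = (-0.1863)


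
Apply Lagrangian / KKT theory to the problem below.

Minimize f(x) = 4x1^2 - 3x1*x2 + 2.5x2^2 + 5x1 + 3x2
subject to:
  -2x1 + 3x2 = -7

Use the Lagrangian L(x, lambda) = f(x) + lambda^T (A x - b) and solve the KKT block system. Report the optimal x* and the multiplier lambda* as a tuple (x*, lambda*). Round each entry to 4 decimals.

Form the Lagrangian:
  L(x, lambda) = (1/2) x^T Q x + c^T x + lambda^T (A x - b)
Stationarity (grad_x L = 0): Q x + c + A^T lambda = 0.
Primal feasibility: A x = b.

This gives the KKT block system:
  [ Q   A^T ] [ x     ]   [-c ]
  [ A    0  ] [ lambda ] = [ b ]

Solving the linear system:
  x*      = (-1, -3)
  lambda* = (3)
  f(x*)   = 3.5

x* = (-1, -3), lambda* = (3)


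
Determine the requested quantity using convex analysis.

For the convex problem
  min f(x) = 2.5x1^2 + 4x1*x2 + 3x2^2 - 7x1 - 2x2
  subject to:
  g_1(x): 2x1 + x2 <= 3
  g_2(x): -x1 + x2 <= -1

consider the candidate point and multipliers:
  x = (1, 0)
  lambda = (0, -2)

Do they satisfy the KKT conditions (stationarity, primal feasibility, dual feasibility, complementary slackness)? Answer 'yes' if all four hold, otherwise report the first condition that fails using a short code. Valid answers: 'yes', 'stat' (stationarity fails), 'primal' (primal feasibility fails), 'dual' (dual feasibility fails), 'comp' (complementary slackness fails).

Gradient of f: grad f(x) = Q x + c = (-2, 2)
Constraint values g_i(x) = a_i^T x - b_i:
  g_1((1, 0)) = -1
  g_2((1, 0)) = 0
Stationarity residual: grad f(x) + sum_i lambda_i a_i = (0, 0)
  -> stationarity OK
Primal feasibility (all g_i <= 0): OK
Dual feasibility (all lambda_i >= 0): FAILS
Complementary slackness (lambda_i * g_i(x) = 0 for all i): OK

Verdict: the first failing condition is dual_feasibility -> dual.

dual


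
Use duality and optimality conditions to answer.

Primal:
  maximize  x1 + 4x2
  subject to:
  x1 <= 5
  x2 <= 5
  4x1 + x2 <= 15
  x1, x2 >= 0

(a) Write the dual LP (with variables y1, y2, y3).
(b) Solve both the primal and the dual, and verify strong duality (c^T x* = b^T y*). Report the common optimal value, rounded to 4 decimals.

The standard primal-dual pair for 'max c^T x s.t. A x <= b, x >= 0' is:
  Dual:  min b^T y  s.t.  A^T y >= c,  y >= 0.

So the dual LP is:
  minimize  5y1 + 5y2 + 15y3
  subject to:
    y1 + 4y3 >= 1
    y2 + y3 >= 4
    y1, y2, y3 >= 0

Solving the primal: x* = (2.5, 5).
  primal value c^T x* = 22.5.
Solving the dual: y* = (0, 3.75, 0.25).
  dual value b^T y* = 22.5.
Strong duality: c^T x* = b^T y*. Confirmed.

22.5


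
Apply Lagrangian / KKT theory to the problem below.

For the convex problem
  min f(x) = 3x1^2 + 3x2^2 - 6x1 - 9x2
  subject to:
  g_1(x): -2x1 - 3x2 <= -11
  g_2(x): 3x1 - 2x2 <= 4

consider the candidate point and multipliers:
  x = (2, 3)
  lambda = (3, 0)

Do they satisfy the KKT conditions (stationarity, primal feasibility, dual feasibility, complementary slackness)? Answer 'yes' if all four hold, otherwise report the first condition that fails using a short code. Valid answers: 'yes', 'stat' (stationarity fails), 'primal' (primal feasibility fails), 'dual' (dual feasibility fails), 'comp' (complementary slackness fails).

Gradient of f: grad f(x) = Q x + c = (6, 9)
Constraint values g_i(x) = a_i^T x - b_i:
  g_1((2, 3)) = -2
  g_2((2, 3)) = -4
Stationarity residual: grad f(x) + sum_i lambda_i a_i = (0, 0)
  -> stationarity OK
Primal feasibility (all g_i <= 0): OK
Dual feasibility (all lambda_i >= 0): OK
Complementary slackness (lambda_i * g_i(x) = 0 for all i): FAILS

Verdict: the first failing condition is complementary_slackness -> comp.

comp


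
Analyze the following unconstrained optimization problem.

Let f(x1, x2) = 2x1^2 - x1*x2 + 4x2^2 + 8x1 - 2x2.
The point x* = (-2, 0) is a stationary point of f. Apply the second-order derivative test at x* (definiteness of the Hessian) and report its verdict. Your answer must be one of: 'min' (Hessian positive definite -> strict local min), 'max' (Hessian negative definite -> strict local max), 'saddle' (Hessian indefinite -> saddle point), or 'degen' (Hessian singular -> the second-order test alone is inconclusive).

Compute the Hessian H = grad^2 f:
  H = [[4, -1], [-1, 8]]
Verify stationarity: grad f(x*) = H x* + g = (0, 0).
Eigenvalues of H: 3.7639, 8.2361.
Both eigenvalues > 0, so H is positive definite -> x* is a strict local min.

min


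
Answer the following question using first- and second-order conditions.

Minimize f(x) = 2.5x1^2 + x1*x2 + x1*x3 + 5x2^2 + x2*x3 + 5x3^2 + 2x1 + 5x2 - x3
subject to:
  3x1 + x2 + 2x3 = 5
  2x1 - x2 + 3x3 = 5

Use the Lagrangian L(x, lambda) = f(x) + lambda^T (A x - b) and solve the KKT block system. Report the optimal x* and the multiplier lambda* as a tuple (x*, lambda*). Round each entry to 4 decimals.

Form the Lagrangian:
  L(x, lambda) = (1/2) x^T Q x + c^T x + lambda^T (A x - b)
Stationarity (grad_x L = 0): Q x + c + A^T lambda = 0.
Primal feasibility: A x = b.

This gives the KKT block system:
  [ Q   A^T ] [ x     ]   [-c ]
  [ A    0  ] [ lambda ] = [ b ]

Solving the linear system:
  x*      = (1.3913, -0.3913, 0.6087)
  lambda* = (-3.0696, 0.0174)
  f(x*)   = 7.7391

x* = (1.3913, -0.3913, 0.6087), lambda* = (-3.0696, 0.0174)


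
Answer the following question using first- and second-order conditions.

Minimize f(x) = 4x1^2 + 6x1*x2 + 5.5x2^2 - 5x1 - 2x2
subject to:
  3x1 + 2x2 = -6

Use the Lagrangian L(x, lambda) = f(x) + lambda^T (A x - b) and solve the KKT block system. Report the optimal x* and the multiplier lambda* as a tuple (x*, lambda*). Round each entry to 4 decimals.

Form the Lagrangian:
  L(x, lambda) = (1/2) x^T Q x + c^T x + lambda^T (A x - b)
Stationarity (grad_x L = 0): Q x + c + A^T lambda = 0.
Primal feasibility: A x = b.

This gives the KKT block system:
  [ Q   A^T ] [ x     ]   [-c ]
  [ A    0  ] [ lambda ] = [ b ]

Solving the linear system:
  x*      = (-2, 0)
  lambda* = (7)
  f(x*)   = 26

x* = (-2, 0), lambda* = (7)


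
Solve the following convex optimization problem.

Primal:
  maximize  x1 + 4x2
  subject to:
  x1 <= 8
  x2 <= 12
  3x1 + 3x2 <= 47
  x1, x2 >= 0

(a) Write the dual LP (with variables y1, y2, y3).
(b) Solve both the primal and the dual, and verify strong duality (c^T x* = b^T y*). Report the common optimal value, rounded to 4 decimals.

The standard primal-dual pair for 'max c^T x s.t. A x <= b, x >= 0' is:
  Dual:  min b^T y  s.t.  A^T y >= c,  y >= 0.

So the dual LP is:
  minimize  8y1 + 12y2 + 47y3
  subject to:
    y1 + 3y3 >= 1
    y2 + 3y3 >= 4
    y1, y2, y3 >= 0

Solving the primal: x* = (3.6667, 12).
  primal value c^T x* = 51.6667.
Solving the dual: y* = (0, 3, 0.3333).
  dual value b^T y* = 51.6667.
Strong duality: c^T x* = b^T y*. Confirmed.

51.6667


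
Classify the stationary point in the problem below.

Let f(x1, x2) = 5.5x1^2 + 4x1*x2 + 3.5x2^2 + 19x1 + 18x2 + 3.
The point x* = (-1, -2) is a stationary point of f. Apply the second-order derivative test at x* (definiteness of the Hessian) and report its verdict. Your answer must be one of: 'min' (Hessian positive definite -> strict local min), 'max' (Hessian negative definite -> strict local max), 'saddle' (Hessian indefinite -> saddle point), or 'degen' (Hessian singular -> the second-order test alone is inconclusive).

Compute the Hessian H = grad^2 f:
  H = [[11, 4], [4, 7]]
Verify stationarity: grad f(x*) = H x* + g = (0, 0).
Eigenvalues of H: 4.5279, 13.4721.
Both eigenvalues > 0, so H is positive definite -> x* is a strict local min.

min


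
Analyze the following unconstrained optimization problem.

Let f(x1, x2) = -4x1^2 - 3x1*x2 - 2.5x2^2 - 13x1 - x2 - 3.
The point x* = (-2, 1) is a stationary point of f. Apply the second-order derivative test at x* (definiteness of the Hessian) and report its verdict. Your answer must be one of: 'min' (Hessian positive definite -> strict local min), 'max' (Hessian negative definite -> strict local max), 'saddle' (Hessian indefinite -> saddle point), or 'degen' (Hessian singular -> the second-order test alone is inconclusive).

Compute the Hessian H = grad^2 f:
  H = [[-8, -3], [-3, -5]]
Verify stationarity: grad f(x*) = H x* + g = (0, 0).
Eigenvalues of H: -9.8541, -3.1459.
Both eigenvalues < 0, so H is negative definite -> x* is a strict local max.

max


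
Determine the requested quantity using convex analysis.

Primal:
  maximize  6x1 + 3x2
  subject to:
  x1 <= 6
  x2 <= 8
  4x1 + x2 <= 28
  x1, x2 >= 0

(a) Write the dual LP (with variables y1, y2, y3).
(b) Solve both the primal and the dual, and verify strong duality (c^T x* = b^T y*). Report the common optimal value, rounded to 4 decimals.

The standard primal-dual pair for 'max c^T x s.t. A x <= b, x >= 0' is:
  Dual:  min b^T y  s.t.  A^T y >= c,  y >= 0.

So the dual LP is:
  minimize  6y1 + 8y2 + 28y3
  subject to:
    y1 + 4y3 >= 6
    y2 + y3 >= 3
    y1, y2, y3 >= 0

Solving the primal: x* = (5, 8).
  primal value c^T x* = 54.
Solving the dual: y* = (0, 1.5, 1.5).
  dual value b^T y* = 54.
Strong duality: c^T x* = b^T y*. Confirmed.

54


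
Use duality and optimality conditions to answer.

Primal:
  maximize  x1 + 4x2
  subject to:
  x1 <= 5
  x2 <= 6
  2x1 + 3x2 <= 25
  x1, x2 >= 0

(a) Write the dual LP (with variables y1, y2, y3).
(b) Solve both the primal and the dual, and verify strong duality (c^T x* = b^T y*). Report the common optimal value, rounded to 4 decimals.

The standard primal-dual pair for 'max c^T x s.t. A x <= b, x >= 0' is:
  Dual:  min b^T y  s.t.  A^T y >= c,  y >= 0.

So the dual LP is:
  minimize  5y1 + 6y2 + 25y3
  subject to:
    y1 + 2y3 >= 1
    y2 + 3y3 >= 4
    y1, y2, y3 >= 0

Solving the primal: x* = (3.5, 6).
  primal value c^T x* = 27.5.
Solving the dual: y* = (0, 2.5, 0.5).
  dual value b^T y* = 27.5.
Strong duality: c^T x* = b^T y*. Confirmed.

27.5


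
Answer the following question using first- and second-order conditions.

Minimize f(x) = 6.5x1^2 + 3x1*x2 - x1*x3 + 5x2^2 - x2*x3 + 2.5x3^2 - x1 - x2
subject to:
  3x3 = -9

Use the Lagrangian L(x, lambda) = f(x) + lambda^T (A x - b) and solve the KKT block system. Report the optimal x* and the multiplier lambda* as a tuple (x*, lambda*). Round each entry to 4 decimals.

Form the Lagrangian:
  L(x, lambda) = (1/2) x^T Q x + c^T x + lambda^T (A x - b)
Stationarity (grad_x L = 0): Q x + c + A^T lambda = 0.
Primal feasibility: A x = b.

This gives the KKT block system:
  [ Q   A^T ] [ x     ]   [-c ]
  [ A    0  ] [ lambda ] = [ b ]

Solving the linear system:
  x*      = (-0.1157, -0.1653, -3)
  lambda* = (4.9063)
  f(x*)   = 22.219

x* = (-0.1157, -0.1653, -3), lambda* = (4.9063)
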